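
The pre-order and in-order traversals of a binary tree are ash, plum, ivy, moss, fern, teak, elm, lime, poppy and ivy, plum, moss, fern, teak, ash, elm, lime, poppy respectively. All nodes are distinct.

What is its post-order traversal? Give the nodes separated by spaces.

The first element of pre-order is the root; it splits in-order into left and right subtrees.
Root ash: left subtree has 5 nodes {ivy, plum, moss, fern, teak}, right has 3 {elm, lime, poppy}.
  Root plum: left subtree has 1 node {ivy}, right has 3 {moss, fern, teak}.
    Root moss: left subtree has 0 nodes { }, right has 2 {fern, teak}.
      Root fern: left subtree has 0 nodes { }, right has 1 {teak}.
  Root elm: left subtree has 0 nodes { }, right has 2 {lime, poppy}.
    Root lime: left subtree has 0 nodes { }, right has 1 {poppy}.

ivy teak fern moss plum poppy lime elm ash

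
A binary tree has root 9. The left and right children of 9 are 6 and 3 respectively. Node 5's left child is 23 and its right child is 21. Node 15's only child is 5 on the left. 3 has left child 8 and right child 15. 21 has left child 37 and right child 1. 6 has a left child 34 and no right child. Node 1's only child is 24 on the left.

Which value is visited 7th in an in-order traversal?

5

In-order visits the left subtree, then the node, then the right subtree.
At 9: go left to 6.
  At 6: go left to 34.
    34 is a leaf — visit 34.
  Visit 6.
  At 6: no right child.
Visit 9.
At 9: go right to 3.
  At 3: go left to 8.
    8 is a leaf — visit 8.
  Visit 3.
  At 3: go right to 15.
    At 15: go left to 5.
      At 5: go left to 23.
        23 is a leaf — visit 23.
      Visit 5.
      At 5: go right to 21.
        At 21: go left to 37.
          37 is a leaf — visit 37.
        Visit 21.
        At 21: go right to 1.
          At 1: go left to 24.
            24 is a leaf — visit 24.
          Visit 1.
          At 1: no right child.
    Visit 15.
    At 15: no right child.
Full in-order sequence: 34, 6, 9, 8, 3, 23, 5, 37, 21, 24, 1, 15.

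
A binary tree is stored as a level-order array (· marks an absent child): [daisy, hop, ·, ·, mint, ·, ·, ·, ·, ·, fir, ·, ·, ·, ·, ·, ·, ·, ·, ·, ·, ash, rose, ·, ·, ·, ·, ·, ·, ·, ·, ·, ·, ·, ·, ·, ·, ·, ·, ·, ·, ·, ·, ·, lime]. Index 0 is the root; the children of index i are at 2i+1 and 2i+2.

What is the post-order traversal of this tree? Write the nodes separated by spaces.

lime ash rose fir mint hop daisy

Post-order visits the left subtree, then the right subtree, then the node.
At daisy: go left to hop.
  At hop: no left child.
  At hop: go right to mint.
    At mint: no left child.
    At mint: go right to fir.
      At fir: go left to ash.
        At ash: no left child.
        At ash: go right to lime.
          lime is a leaf — visit lime.
        Visit ash.
      At fir: go right to rose.
        rose is a leaf — visit rose.
      Visit fir.
    Visit mint.
  Visit hop.
At daisy: no right child.
Visit daisy.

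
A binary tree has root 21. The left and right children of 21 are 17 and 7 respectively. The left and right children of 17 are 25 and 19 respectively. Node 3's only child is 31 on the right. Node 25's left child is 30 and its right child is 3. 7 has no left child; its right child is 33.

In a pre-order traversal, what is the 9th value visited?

Pre-order visits the node, then its left subtree, then its right subtree.
Visit 21.
At 21: go left to 17.
  Visit 17.
  At 17: go left to 25.
    Visit 25.
    At 25: go left to 30.
      30 is a leaf — visit 30.
    At 25: go right to 3.
      Visit 3.
      At 3: no left child.
      At 3: go right to 31.
        31 is a leaf — visit 31.
  At 17: go right to 19.
    19 is a leaf — visit 19.
At 21: go right to 7.
  Visit 7.
  At 7: no left child.
  At 7: go right to 33.
    33 is a leaf — visit 33.
Full pre-order sequence: 21, 17, 25, 30, 3, 31, 19, 7, 33.

33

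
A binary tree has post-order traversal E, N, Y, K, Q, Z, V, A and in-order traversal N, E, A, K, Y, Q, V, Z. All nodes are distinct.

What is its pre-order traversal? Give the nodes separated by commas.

A, N, E, V, Q, K, Y, Z

The last element of post-order is the root; it splits in-order into left and right subtrees.
Root A: left subtree has 2 nodes {N, E}, right has 5 {K, Y, Q, V, Z}.
  Root N: left subtree has 0 nodes { }, right has 1 {E}.
  Root V: left subtree has 3 nodes {K, Y, Q}, right has 1 {Z}.
    Root Q: left subtree has 2 nodes {K, Y}, right has 0 { }.
      Root K: left subtree has 0 nodes { }, right has 1 {Y}.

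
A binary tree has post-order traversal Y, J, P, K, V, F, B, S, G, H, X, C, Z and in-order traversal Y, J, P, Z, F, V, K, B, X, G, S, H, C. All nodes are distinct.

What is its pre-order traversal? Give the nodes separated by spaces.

The last element of post-order is the root; it splits in-order into left and right subtrees.
Root Z: left subtree has 3 nodes {Y, J, P}, right has 9 {F, V, K, B, X, G, S, H, C}.
  Root P: left subtree has 2 nodes {Y, J}, right has 0 { }.
    Root J: left subtree has 1 node {Y}, right has 0 { }.
  Root C: left subtree has 8 nodes {F, V, K, B, X, G, S, H}, right has 0 { }.
    Root X: left subtree has 4 nodes {F, V, K, B}, right has 3 {G, S, H}.
      Root B: left subtree has 3 nodes {F, V, K}, right has 0 { }.
        Root F: left subtree has 0 nodes { }, right has 2 {V, K}.
          Root V: left subtree has 0 nodes { }, right has 1 {K}.
      Root H: left subtree has 2 nodes {G, S}, right has 0 { }.
        Root G: left subtree has 0 nodes { }, right has 1 {S}.

Z P J Y C X B F V K H G S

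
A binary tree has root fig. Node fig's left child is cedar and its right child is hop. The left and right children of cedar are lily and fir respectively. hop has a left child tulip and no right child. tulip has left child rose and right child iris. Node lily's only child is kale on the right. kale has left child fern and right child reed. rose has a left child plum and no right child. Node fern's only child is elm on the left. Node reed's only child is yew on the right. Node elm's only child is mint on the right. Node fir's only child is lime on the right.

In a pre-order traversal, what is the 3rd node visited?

Pre-order visits the node, then its left subtree, then its right subtree.
Visit fig.
At fig: go left to cedar.
  Visit cedar.
  At cedar: go left to lily.
    Visit lily.
    At lily: no left child.
    At lily: go right to kale.
      Visit kale.
      At kale: go left to fern.
        Visit fern.
        At fern: go left to elm.
          Visit elm.
          At elm: no left child.
          At elm: go right to mint.
            mint is a leaf — visit mint.
        At fern: no right child.
      At kale: go right to reed.
        Visit reed.
        At reed: no left child.
        At reed: go right to yew.
          yew is a leaf — visit yew.
  At cedar: go right to fir.
    Visit fir.
    At fir: no left child.
    At fir: go right to lime.
      lime is a leaf — visit lime.
At fig: go right to hop.
  Visit hop.
  At hop: go left to tulip.
    Visit tulip.
    At tulip: go left to rose.
      Visit rose.
      At rose: go left to plum.
        plum is a leaf — visit plum.
      At rose: no right child.
    At tulip: go right to iris.
      iris is a leaf — visit iris.
  At hop: no right child.
Full pre-order sequence: fig, cedar, lily, kale, fern, elm, mint, reed, yew, fir, lime, hop, tulip, rose, plum, iris.

lily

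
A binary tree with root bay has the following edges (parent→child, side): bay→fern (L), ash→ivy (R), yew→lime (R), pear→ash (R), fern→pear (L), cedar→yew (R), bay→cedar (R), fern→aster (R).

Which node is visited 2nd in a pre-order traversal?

fern

Pre-order visits the node, then its left subtree, then its right subtree.
Visit bay.
At bay: go left to fern.
  Visit fern.
  At fern: go left to pear.
    Visit pear.
    At pear: no left child.
    At pear: go right to ash.
      Visit ash.
      At ash: no left child.
      At ash: go right to ivy.
        ivy is a leaf — visit ivy.
  At fern: go right to aster.
    aster is a leaf — visit aster.
At bay: go right to cedar.
  Visit cedar.
  At cedar: no left child.
  At cedar: go right to yew.
    Visit yew.
    At yew: no left child.
    At yew: go right to lime.
      lime is a leaf — visit lime.
Full pre-order sequence: bay, fern, pear, ash, ivy, aster, cedar, yew, lime.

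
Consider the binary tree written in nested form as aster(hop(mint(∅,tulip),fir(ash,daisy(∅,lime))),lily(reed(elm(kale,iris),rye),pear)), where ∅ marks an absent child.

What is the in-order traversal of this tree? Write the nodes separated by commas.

mint, tulip, hop, ash, fir, daisy, lime, aster, kale, elm, iris, reed, rye, lily, pear

In-order visits the left subtree, then the node, then the right subtree.
At aster: go left to hop.
  At hop: go left to mint.
    At mint: no left child.
    Visit mint.
    At mint: go right to tulip.
      tulip is a leaf — visit tulip.
  Visit hop.
  At hop: go right to fir.
    At fir: go left to ash.
      ash is a leaf — visit ash.
    Visit fir.
    At fir: go right to daisy.
      At daisy: no left child.
      Visit daisy.
      At daisy: go right to lime.
        lime is a leaf — visit lime.
Visit aster.
At aster: go right to lily.
  At lily: go left to reed.
    At reed: go left to elm.
      At elm: go left to kale.
        kale is a leaf — visit kale.
      Visit elm.
      At elm: go right to iris.
        iris is a leaf — visit iris.
    Visit reed.
    At reed: go right to rye.
      rye is a leaf — visit rye.
  Visit lily.
  At lily: go right to pear.
    pear is a leaf — visit pear.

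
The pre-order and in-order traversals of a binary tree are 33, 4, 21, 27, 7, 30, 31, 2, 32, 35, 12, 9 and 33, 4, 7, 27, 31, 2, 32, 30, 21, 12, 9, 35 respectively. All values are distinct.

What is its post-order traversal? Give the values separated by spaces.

7 32 2 31 30 27 9 12 35 21 4 33

The first element of pre-order is the root; it splits in-order into left and right subtrees.
Root 33: left subtree has 0 nodes { }, right has 11 {4, 7, 27, 31, 2, 32, 30, 21, 12, 9, 35}.
  Root 4: left subtree has 0 nodes { }, right has 10 {7, 27, 31, 2, 32, 30, 21, 12, 9, 35}.
    Root 21: left subtree has 6 nodes {7, 27, 31, 2, 32, 30}, right has 3 {12, 9, 35}.
      Root 27: left subtree has 1 node {7}, right has 4 {31, 2, 32, 30}.
        Root 30: left subtree has 3 nodes {31, 2, 32}, right has 0 { }.
          Root 31: left subtree has 0 nodes { }, right has 2 {2, 32}.
            Root 2: left subtree has 0 nodes { }, right has 1 {32}.
      Root 35: left subtree has 2 nodes {12, 9}, right has 0 { }.
        Root 12: left subtree has 0 nodes { }, right has 1 {9}.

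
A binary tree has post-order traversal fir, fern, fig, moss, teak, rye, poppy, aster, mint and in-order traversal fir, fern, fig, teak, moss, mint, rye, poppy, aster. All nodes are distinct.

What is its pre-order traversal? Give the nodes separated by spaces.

mint teak fig fern fir moss aster poppy rye

The last element of post-order is the root; it splits in-order into left and right subtrees.
Root mint: left subtree has 5 nodes {fir, fern, fig, teak, moss}, right has 3 {rye, poppy, aster}.
  Root teak: left subtree has 3 nodes {fir, fern, fig}, right has 1 {moss}.
    Root fig: left subtree has 2 nodes {fir, fern}, right has 0 { }.
      Root fern: left subtree has 1 node {fir}, right has 0 { }.
  Root aster: left subtree has 2 nodes {rye, poppy}, right has 0 { }.
    Root poppy: left subtree has 1 node {rye}, right has 0 { }.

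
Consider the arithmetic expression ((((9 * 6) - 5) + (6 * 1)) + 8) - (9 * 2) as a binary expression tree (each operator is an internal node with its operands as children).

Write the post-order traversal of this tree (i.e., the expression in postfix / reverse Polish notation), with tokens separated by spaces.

Post-order on an expression tree gives postfix notation: for each operator, emit left operand, right operand, then the operator.

9 6 * 5 - 6 1 * + 8 + 9 2 * -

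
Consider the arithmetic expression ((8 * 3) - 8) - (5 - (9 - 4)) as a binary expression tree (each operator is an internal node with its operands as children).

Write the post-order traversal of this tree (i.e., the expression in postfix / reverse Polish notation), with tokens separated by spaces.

8 3 * 8 - 5 9 4 - - -

Post-order on an expression tree gives postfix notation: for each operator, emit left operand, right operand, then the operator.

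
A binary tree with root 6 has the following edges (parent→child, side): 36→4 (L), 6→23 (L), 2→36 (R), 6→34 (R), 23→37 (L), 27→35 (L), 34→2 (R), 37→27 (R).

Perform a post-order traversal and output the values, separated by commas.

Post-order visits the left subtree, then the right subtree, then the node.
At 6: go left to 23.
  At 23: go left to 37.
    At 37: no left child.
    At 37: go right to 27.
      At 27: go left to 35.
        35 is a leaf — visit 35.
      At 27: no right child.
      Visit 27.
    Visit 37.
  At 23: no right child.
  Visit 23.
At 6: go right to 34.
  At 34: no left child.
  At 34: go right to 2.
    At 2: no left child.
    At 2: go right to 36.
      At 36: go left to 4.
        4 is a leaf — visit 4.
      At 36: no right child.
      Visit 36.
    Visit 2.
  Visit 34.
Visit 6.

35, 27, 37, 23, 4, 36, 2, 34, 6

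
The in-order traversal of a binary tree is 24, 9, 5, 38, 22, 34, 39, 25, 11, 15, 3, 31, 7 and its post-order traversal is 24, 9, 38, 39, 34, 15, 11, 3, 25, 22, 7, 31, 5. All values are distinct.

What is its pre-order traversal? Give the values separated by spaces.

The last element of post-order is the root; it splits in-order into left and right subtrees.
Root 5: left subtree has 2 nodes {24, 9}, right has 10 {38, 22, 34, 39, 25, 11, 15, 3, 31, 7}.
  Root 9: left subtree has 1 node {24}, right has 0 { }.
  Root 31: left subtree has 8 nodes {38, 22, 34, 39, 25, 11, 15, 3}, right has 1 {7}.
    Root 22: left subtree has 1 node {38}, right has 6 {34, 39, 25, 11, 15, 3}.
      Root 25: left subtree has 2 nodes {34, 39}, right has 3 {11, 15, 3}.
        Root 34: left subtree has 0 nodes { }, right has 1 {39}.
        Root 3: left subtree has 2 nodes {11, 15}, right has 0 { }.
          Root 11: left subtree has 0 nodes { }, right has 1 {15}.

5 9 24 31 22 38 25 34 39 3 11 15 7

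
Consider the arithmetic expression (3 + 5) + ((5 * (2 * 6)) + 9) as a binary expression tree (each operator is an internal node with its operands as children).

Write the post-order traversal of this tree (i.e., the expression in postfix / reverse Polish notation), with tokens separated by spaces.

3 5 + 5 2 6 * * 9 + +

Post-order on an expression tree gives postfix notation: for each operator, emit left operand, right operand, then the operator.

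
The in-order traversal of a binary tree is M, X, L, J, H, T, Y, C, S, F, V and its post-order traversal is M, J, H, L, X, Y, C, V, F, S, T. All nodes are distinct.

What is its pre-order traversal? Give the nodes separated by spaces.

The last element of post-order is the root; it splits in-order into left and right subtrees.
Root T: left subtree has 5 nodes {M, X, L, J, H}, right has 5 {Y, C, S, F, V}.
  Root X: left subtree has 1 node {M}, right has 3 {L, J, H}.
    Root L: left subtree has 0 nodes { }, right has 2 {J, H}.
      Root H: left subtree has 1 node {J}, right has 0 { }.
  Root S: left subtree has 2 nodes {Y, C}, right has 2 {F, V}.
    Root C: left subtree has 1 node {Y}, right has 0 { }.
    Root F: left subtree has 0 nodes { }, right has 1 {V}.

T X M L H J S C Y F V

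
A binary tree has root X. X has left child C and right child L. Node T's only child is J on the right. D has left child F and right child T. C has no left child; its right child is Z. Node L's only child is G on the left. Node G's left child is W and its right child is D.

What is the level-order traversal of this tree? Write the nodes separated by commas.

X, C, L, Z, G, W, D, F, T, J

Level-order visits nodes level by level from the root, left to right within each level.
Level 0: X
Level 1: C, L
Level 2: Z, G
Level 3: W, D
Level 4: F, T
Level 5: J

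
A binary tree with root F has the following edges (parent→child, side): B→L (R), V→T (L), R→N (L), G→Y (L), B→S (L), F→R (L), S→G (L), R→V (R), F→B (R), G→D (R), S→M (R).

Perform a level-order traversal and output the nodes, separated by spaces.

Level-order visits nodes level by level from the root, left to right within each level.
Level 0: F
Level 1: R, B
Level 2: N, V, S, L
Level 3: T, G, M
Level 4: Y, D

F R B N V S L T G M Y D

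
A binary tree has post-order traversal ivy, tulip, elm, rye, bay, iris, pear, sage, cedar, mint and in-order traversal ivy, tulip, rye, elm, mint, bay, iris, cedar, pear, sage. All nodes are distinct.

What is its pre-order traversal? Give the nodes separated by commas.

The last element of post-order is the root; it splits in-order into left and right subtrees.
Root mint: left subtree has 4 nodes {ivy, tulip, rye, elm}, right has 5 {bay, iris, cedar, pear, sage}.
  Root rye: left subtree has 2 nodes {ivy, tulip}, right has 1 {elm}.
    Root tulip: left subtree has 1 node {ivy}, right has 0 { }.
  Root cedar: left subtree has 2 nodes {bay, iris}, right has 2 {pear, sage}.
    Root iris: left subtree has 1 node {bay}, right has 0 { }.
    Root sage: left subtree has 1 node {pear}, right has 0 { }.

mint, rye, tulip, ivy, elm, cedar, iris, bay, sage, pear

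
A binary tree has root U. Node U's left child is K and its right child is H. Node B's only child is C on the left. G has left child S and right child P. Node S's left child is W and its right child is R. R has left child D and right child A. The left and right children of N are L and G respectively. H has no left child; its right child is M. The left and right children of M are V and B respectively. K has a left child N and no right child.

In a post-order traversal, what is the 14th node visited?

Post-order visits the left subtree, then the right subtree, then the node.
At U: go left to K.
  At K: go left to N.
    At N: go left to L.
      L is a leaf — visit L.
    At N: go right to G.
      At G: go left to S.
        At S: go left to W.
          W is a leaf — visit W.
        At S: go right to R.
          At R: go left to D.
            D is a leaf — visit D.
          At R: go right to A.
            A is a leaf — visit A.
          Visit R.
        Visit S.
      At G: go right to P.
        P is a leaf — visit P.
      Visit G.
    Visit N.
  At K: no right child.
  Visit K.
At U: go right to H.
  At H: no left child.
  At H: go right to M.
    At M: go left to V.
      V is a leaf — visit V.
    At M: go right to B.
      At B: go left to C.
        C is a leaf — visit C.
      At B: no right child.
      Visit B.
    Visit M.
  Visit H.
Visit U.
Full post-order sequence: L, W, D, A, R, S, P, G, N, K, V, C, B, M, H, U.

M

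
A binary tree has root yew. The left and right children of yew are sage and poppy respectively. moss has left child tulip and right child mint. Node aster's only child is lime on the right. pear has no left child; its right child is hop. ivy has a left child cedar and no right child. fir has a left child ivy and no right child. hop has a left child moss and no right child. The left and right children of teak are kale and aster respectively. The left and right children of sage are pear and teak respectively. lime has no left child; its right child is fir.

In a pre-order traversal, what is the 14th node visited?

Pre-order visits the node, then its left subtree, then its right subtree.
Visit yew.
At yew: go left to sage.
  Visit sage.
  At sage: go left to pear.
    Visit pear.
    At pear: no left child.
    At pear: go right to hop.
      Visit hop.
      At hop: go left to moss.
        Visit moss.
        At moss: go left to tulip.
          tulip is a leaf — visit tulip.
        At moss: go right to mint.
          mint is a leaf — visit mint.
      At hop: no right child.
  At sage: go right to teak.
    Visit teak.
    At teak: go left to kale.
      kale is a leaf — visit kale.
    At teak: go right to aster.
      Visit aster.
      At aster: no left child.
      At aster: go right to lime.
        Visit lime.
        At lime: no left child.
        At lime: go right to fir.
          Visit fir.
          At fir: go left to ivy.
            Visit ivy.
            At ivy: go left to cedar.
              cedar is a leaf — visit cedar.
            At ivy: no right child.
          At fir: no right child.
At yew: go right to poppy.
  poppy is a leaf — visit poppy.
Full pre-order sequence: yew, sage, pear, hop, moss, tulip, mint, teak, kale, aster, lime, fir, ivy, cedar, poppy.

cedar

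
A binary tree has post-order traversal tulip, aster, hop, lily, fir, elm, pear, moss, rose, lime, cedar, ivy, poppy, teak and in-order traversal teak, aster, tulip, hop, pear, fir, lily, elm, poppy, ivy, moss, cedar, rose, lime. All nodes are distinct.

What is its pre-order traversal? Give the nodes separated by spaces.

teak poppy pear hop aster tulip elm fir lily ivy cedar moss lime rose

The last element of post-order is the root; it splits in-order into left and right subtrees.
Root teak: left subtree has 0 nodes { }, right has 13 {aster, tulip, hop, pear, fir, lily, elm, poppy, ivy, moss, cedar, rose, lime}.
  Root poppy: left subtree has 7 nodes {aster, tulip, hop, pear, fir, lily, elm}, right has 5 {ivy, moss, cedar, rose, lime}.
    Root pear: left subtree has 3 nodes {aster, tulip, hop}, right has 3 {fir, lily, elm}.
      Root hop: left subtree has 2 nodes {aster, tulip}, right has 0 { }.
        Root aster: left subtree has 0 nodes { }, right has 1 {tulip}.
      Root elm: left subtree has 2 nodes {fir, lily}, right has 0 { }.
        Root fir: left subtree has 0 nodes { }, right has 1 {lily}.
    Root ivy: left subtree has 0 nodes { }, right has 4 {moss, cedar, rose, lime}.
      Root cedar: left subtree has 1 node {moss}, right has 2 {rose, lime}.
        Root lime: left subtree has 1 node {rose}, right has 0 { }.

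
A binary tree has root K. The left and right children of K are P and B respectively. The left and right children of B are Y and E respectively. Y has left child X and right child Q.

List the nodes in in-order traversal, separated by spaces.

P K X Y Q B E

In-order visits the left subtree, then the node, then the right subtree.
At K: go left to P.
  P is a leaf — visit P.
Visit K.
At K: go right to B.
  At B: go left to Y.
    At Y: go left to X.
      X is a leaf — visit X.
    Visit Y.
    At Y: go right to Q.
      Q is a leaf — visit Q.
  Visit B.
  At B: go right to E.
    E is a leaf — visit E.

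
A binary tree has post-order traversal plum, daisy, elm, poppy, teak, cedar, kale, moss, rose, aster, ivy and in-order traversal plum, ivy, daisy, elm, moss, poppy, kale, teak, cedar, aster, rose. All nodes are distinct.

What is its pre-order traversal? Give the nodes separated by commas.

ivy, plum, aster, moss, elm, daisy, kale, poppy, cedar, teak, rose

The last element of post-order is the root; it splits in-order into left and right subtrees.
Root ivy: left subtree has 1 node {plum}, right has 9 {daisy, elm, moss, poppy, kale, teak, cedar, aster, rose}.
  Root aster: left subtree has 7 nodes {daisy, elm, moss, poppy, kale, teak, cedar}, right has 1 {rose}.
    Root moss: left subtree has 2 nodes {daisy, elm}, right has 4 {poppy, kale, teak, cedar}.
      Root elm: left subtree has 1 node {daisy}, right has 0 { }.
      Root kale: left subtree has 1 node {poppy}, right has 2 {teak, cedar}.
        Root cedar: left subtree has 1 node {teak}, right has 0 { }.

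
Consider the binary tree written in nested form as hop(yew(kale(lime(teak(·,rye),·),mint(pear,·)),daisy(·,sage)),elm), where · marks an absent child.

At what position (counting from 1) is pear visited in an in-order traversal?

5

In-order visits the left subtree, then the node, then the right subtree.
At hop: go left to yew.
  At yew: go left to kale.
    At kale: go left to lime.
      At lime: go left to teak.
        At teak: no left child.
        Visit teak.
        At teak: go right to rye.
          rye is a leaf — visit rye.
      Visit lime.
      At lime: no right child.
    Visit kale.
    At kale: go right to mint.
      At mint: go left to pear.
        pear is a leaf — visit pear.
      Visit mint.
      At mint: no right child.
  Visit yew.
  At yew: go right to daisy.
    At daisy: no left child.
    Visit daisy.
    At daisy: go right to sage.
      sage is a leaf — visit sage.
Visit hop.
At hop: go right to elm.
  elm is a leaf — visit elm.
Full in-order sequence: teak, rye, lime, kale, pear, mint, yew, daisy, sage, hop, elm.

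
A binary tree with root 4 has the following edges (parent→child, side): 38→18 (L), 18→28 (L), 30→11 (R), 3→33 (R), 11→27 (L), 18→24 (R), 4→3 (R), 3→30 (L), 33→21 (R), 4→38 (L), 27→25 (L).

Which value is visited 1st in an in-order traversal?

In-order visits the left subtree, then the node, then the right subtree.
At 4: go left to 38.
  At 38: go left to 18.
    At 18: go left to 28.
      28 is a leaf — visit 28.
    Visit 18.
    At 18: go right to 24.
      24 is a leaf — visit 24.
  Visit 38.
  At 38: no right child.
Visit 4.
At 4: go right to 3.
  At 3: go left to 30.
    At 30: no left child.
    Visit 30.
    At 30: go right to 11.
      At 11: go left to 27.
        At 27: go left to 25.
          25 is a leaf — visit 25.
        Visit 27.
        At 27: no right child.
      Visit 11.
      At 11: no right child.
  Visit 3.
  At 3: go right to 33.
    At 33: no left child.
    Visit 33.
    At 33: go right to 21.
      21 is a leaf — visit 21.
Full in-order sequence: 28, 18, 24, 38, 4, 30, 25, 27, 11, 3, 33, 21.

28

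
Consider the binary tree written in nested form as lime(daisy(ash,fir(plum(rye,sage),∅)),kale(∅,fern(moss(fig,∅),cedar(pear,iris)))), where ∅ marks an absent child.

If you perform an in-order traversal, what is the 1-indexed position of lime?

7

In-order visits the left subtree, then the node, then the right subtree.
At lime: go left to daisy.
  At daisy: go left to ash.
    ash is a leaf — visit ash.
  Visit daisy.
  At daisy: go right to fir.
    At fir: go left to plum.
      At plum: go left to rye.
        rye is a leaf — visit rye.
      Visit plum.
      At plum: go right to sage.
        sage is a leaf — visit sage.
    Visit fir.
    At fir: no right child.
Visit lime.
At lime: go right to kale.
  At kale: no left child.
  Visit kale.
  At kale: go right to fern.
    At fern: go left to moss.
      At moss: go left to fig.
        fig is a leaf — visit fig.
      Visit moss.
      At moss: no right child.
    Visit fern.
    At fern: go right to cedar.
      At cedar: go left to pear.
        pear is a leaf — visit pear.
      Visit cedar.
      At cedar: go right to iris.
        iris is a leaf — visit iris.
Full in-order sequence: ash, daisy, rye, plum, sage, fir, lime, kale, fig, moss, fern, pear, cedar, iris.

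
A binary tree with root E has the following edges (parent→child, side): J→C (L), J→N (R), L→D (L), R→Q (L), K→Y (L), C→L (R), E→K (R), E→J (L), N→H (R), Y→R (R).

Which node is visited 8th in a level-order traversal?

H

Level-order visits nodes level by level from the root, left to right within each level.
Level 0: E
Level 1: J, K
Level 2: C, N, Y
Level 3: L, H, R
Level 4: D, Q
Full level-order sequence: E, J, K, C, N, Y, L, H, R, D, Q.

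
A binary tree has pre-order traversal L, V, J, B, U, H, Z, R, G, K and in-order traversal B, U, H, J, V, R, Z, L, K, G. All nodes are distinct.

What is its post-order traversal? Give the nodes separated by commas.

H, U, B, J, R, Z, V, K, G, L

The first element of pre-order is the root; it splits in-order into left and right subtrees.
Root L: left subtree has 7 nodes {B, U, H, J, V, R, Z}, right has 2 {K, G}.
  Root V: left subtree has 4 nodes {B, U, H, J}, right has 2 {R, Z}.
    Root J: left subtree has 3 nodes {B, U, H}, right has 0 { }.
      Root B: left subtree has 0 nodes { }, right has 2 {U, H}.
        Root U: left subtree has 0 nodes { }, right has 1 {H}.
    Root Z: left subtree has 1 node {R}, right has 0 { }.
  Root G: left subtree has 1 node {K}, right has 0 { }.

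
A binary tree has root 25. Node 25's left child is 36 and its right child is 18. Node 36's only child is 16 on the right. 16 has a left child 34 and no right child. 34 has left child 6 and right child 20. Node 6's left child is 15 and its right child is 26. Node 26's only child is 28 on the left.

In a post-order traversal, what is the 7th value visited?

Post-order visits the left subtree, then the right subtree, then the node.
At 25: go left to 36.
  At 36: no left child.
  At 36: go right to 16.
    At 16: go left to 34.
      At 34: go left to 6.
        At 6: go left to 15.
          15 is a leaf — visit 15.
        At 6: go right to 26.
          At 26: go left to 28.
            28 is a leaf — visit 28.
          At 26: no right child.
          Visit 26.
        Visit 6.
      At 34: go right to 20.
        20 is a leaf — visit 20.
      Visit 34.
    At 16: no right child.
    Visit 16.
  Visit 36.
At 25: go right to 18.
  18 is a leaf — visit 18.
Visit 25.
Full post-order sequence: 15, 28, 26, 6, 20, 34, 16, 36, 18, 25.

16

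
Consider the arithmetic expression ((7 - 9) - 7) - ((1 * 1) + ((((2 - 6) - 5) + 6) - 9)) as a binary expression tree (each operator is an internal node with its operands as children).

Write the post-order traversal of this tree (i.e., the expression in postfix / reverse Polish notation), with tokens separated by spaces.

Post-order on an expression tree gives postfix notation: for each operator, emit left operand, right operand, then the operator.

7 9 - 7 - 1 1 * 2 6 - 5 - 6 + 9 - + -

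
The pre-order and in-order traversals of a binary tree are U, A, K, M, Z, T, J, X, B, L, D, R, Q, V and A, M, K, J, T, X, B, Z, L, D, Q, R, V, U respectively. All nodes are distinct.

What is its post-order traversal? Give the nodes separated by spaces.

The first element of pre-order is the root; it splits in-order into left and right subtrees.
Root U: left subtree has 13 nodes {A, M, K, J, T, X, B, Z, L, D, Q, R, V}, right has 0 { }.
  Root A: left subtree has 0 nodes { }, right has 12 {M, K, J, T, X, B, Z, L, D, Q, R, V}.
    Root K: left subtree has 1 node {M}, right has 10 {J, T, X, B, Z, L, D, Q, R, V}.
      Root Z: left subtree has 4 nodes {J, T, X, B}, right has 5 {L, D, Q, R, V}.
        Root T: left subtree has 1 node {J}, right has 2 {X, B}.
          Root X: left subtree has 0 nodes { }, right has 1 {B}.
        Root L: left subtree has 0 nodes { }, right has 4 {D, Q, R, V}.
          Root D: left subtree has 0 nodes { }, right has 3 {Q, R, V}.
            Root R: left subtree has 1 node {Q}, right has 1 {V}.

M J B X T Q V R D L Z K A U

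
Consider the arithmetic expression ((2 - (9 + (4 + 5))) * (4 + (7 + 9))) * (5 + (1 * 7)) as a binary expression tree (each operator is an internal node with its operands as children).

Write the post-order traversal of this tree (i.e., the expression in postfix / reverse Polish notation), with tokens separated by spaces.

Post-order on an expression tree gives postfix notation: for each operator, emit left operand, right operand, then the operator.

2 9 4 5 + + - 4 7 9 + + * 5 1 7 * + *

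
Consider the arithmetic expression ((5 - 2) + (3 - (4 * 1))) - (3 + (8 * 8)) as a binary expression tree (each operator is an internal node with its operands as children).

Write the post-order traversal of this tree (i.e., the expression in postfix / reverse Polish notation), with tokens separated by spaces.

Post-order on an expression tree gives postfix notation: for each operator, emit left operand, right operand, then the operator.

5 2 - 3 4 1 * - + 3 8 8 * + -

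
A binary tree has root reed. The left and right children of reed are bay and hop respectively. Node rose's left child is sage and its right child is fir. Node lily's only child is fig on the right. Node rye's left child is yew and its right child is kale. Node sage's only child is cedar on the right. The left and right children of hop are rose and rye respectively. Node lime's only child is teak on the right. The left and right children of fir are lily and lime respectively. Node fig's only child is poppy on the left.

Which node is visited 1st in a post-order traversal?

bay

Post-order visits the left subtree, then the right subtree, then the node.
At reed: go left to bay.
  bay is a leaf — visit bay.
At reed: go right to hop.
  At hop: go left to rose.
    At rose: go left to sage.
      At sage: no left child.
      At sage: go right to cedar.
        cedar is a leaf — visit cedar.
      Visit sage.
    At rose: go right to fir.
      At fir: go left to lily.
        At lily: no left child.
        At lily: go right to fig.
          At fig: go left to poppy.
            poppy is a leaf — visit poppy.
          At fig: no right child.
          Visit fig.
        Visit lily.
      At fir: go right to lime.
        At lime: no left child.
        At lime: go right to teak.
          teak is a leaf — visit teak.
        Visit lime.
      Visit fir.
    Visit rose.
  At hop: go right to rye.
    At rye: go left to yew.
      yew is a leaf — visit yew.
    At rye: go right to kale.
      kale is a leaf — visit kale.
    Visit rye.
  Visit hop.
Visit reed.
Full post-order sequence: bay, cedar, sage, poppy, fig, lily, teak, lime, fir, rose, yew, kale, rye, hop, reed.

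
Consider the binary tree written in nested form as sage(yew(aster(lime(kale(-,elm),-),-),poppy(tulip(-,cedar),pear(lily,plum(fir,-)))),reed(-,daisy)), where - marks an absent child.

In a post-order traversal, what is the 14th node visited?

Post-order visits the left subtree, then the right subtree, then the node.
At sage: go left to yew.
  At yew: go left to aster.
    At aster: go left to lime.
      At lime: go left to kale.
        At kale: no left child.
        At kale: go right to elm.
          elm is a leaf — visit elm.
        Visit kale.
      At lime: no right child.
      Visit lime.
    At aster: no right child.
    Visit aster.
  At yew: go right to poppy.
    At poppy: go left to tulip.
      At tulip: no left child.
      At tulip: go right to cedar.
        cedar is a leaf — visit cedar.
      Visit tulip.
    At poppy: go right to pear.
      At pear: go left to lily.
        lily is a leaf — visit lily.
      At pear: go right to plum.
        At plum: go left to fir.
          fir is a leaf — visit fir.
        At plum: no right child.
        Visit plum.
      Visit pear.
    Visit poppy.
  Visit yew.
At sage: go right to reed.
  At reed: no left child.
  At reed: go right to daisy.
    daisy is a leaf — visit daisy.
  Visit reed.
Visit sage.
Full post-order sequence: elm, kale, lime, aster, cedar, tulip, lily, fir, plum, pear, poppy, yew, daisy, reed, sage.

reed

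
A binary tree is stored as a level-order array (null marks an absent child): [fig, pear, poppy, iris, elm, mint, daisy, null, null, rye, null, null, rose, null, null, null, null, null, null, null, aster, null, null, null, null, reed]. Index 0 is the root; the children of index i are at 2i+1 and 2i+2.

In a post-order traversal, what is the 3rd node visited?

rye

Post-order visits the left subtree, then the right subtree, then the node.
At fig: go left to pear.
  At pear: go left to iris.
    iris is a leaf — visit iris.
  At pear: go right to elm.
    At elm: go left to rye.
      At rye: no left child.
      At rye: go right to aster.
        aster is a leaf — visit aster.
      Visit rye.
    At elm: no right child.
    Visit elm.
  Visit pear.
At fig: go right to poppy.
  At poppy: go left to mint.
    At mint: no left child.
    At mint: go right to rose.
      At rose: go left to reed.
        reed is a leaf — visit reed.
      At rose: no right child.
      Visit rose.
    Visit mint.
  At poppy: go right to daisy.
    daisy is a leaf — visit daisy.
  Visit poppy.
Visit fig.
Full post-order sequence: iris, aster, rye, elm, pear, reed, rose, mint, daisy, poppy, fig.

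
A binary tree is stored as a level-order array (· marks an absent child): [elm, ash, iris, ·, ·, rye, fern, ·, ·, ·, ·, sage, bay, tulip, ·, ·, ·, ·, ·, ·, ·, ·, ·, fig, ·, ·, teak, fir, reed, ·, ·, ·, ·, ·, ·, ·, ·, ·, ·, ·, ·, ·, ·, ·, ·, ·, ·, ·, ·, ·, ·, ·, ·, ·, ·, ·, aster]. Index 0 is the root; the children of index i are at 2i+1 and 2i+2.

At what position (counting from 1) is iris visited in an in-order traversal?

In-order visits the left subtree, then the node, then the right subtree.
At elm: go left to ash.
  ash is a leaf — visit ash.
Visit elm.
At elm: go right to iris.
  At iris: go left to rye.
    At rye: go left to sage.
      At sage: go left to fig.
        fig is a leaf — visit fig.
      Visit sage.
      At sage: no right child.
    Visit rye.
    At rye: go right to bay.
      At bay: no left child.
      Visit bay.
      At bay: go right to teak.
        teak is a leaf — visit teak.
  Visit iris.
  At iris: go right to fern.
    At fern: go left to tulip.
      At tulip: go left to fir.
        At fir: no left child.
        Visit fir.
        At fir: go right to aster.
          aster is a leaf — visit aster.
      Visit tulip.
      At tulip: go right to reed.
        reed is a leaf — visit reed.
    Visit fern.
    At fern: no right child.
Full in-order sequence: ash, elm, fig, sage, rye, bay, teak, iris, fir, aster, tulip, reed, fern.

8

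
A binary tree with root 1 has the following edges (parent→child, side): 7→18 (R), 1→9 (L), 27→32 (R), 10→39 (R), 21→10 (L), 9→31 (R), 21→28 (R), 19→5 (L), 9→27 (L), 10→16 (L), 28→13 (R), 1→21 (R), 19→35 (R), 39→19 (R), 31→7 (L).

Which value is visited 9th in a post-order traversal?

Post-order visits the left subtree, then the right subtree, then the node.
At 1: go left to 9.
  At 9: go left to 27.
    At 27: no left child.
    At 27: go right to 32.
      32 is a leaf — visit 32.
    Visit 27.
  At 9: go right to 31.
    At 31: go left to 7.
      At 7: no left child.
      At 7: go right to 18.
        18 is a leaf — visit 18.
      Visit 7.
    At 31: no right child.
    Visit 31.
  Visit 9.
At 1: go right to 21.
  At 21: go left to 10.
    At 10: go left to 16.
      16 is a leaf — visit 16.
    At 10: go right to 39.
      At 39: no left child.
      At 39: go right to 19.
        At 19: go left to 5.
          5 is a leaf — visit 5.
        At 19: go right to 35.
          35 is a leaf — visit 35.
        Visit 19.
      Visit 39.
    Visit 10.
  At 21: go right to 28.
    At 28: no left child.
    At 28: go right to 13.
      13 is a leaf — visit 13.
    Visit 28.
  Visit 21.
Visit 1.
Full post-order sequence: 32, 27, 18, 7, 31, 9, 16, 5, 35, 19, 39, 10, 13, 28, 21, 1.

35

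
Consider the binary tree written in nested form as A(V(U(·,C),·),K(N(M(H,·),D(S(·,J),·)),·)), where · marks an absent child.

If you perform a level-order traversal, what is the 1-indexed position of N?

Level-order visits nodes level by level from the root, left to right within each level.
Level 0: A
Level 1: V, K
Level 2: U, N
Level 3: C, M, D
Level 4: H, S
Level 5: J
Full level-order sequence: A, V, K, U, N, C, M, D, H, S, J.

5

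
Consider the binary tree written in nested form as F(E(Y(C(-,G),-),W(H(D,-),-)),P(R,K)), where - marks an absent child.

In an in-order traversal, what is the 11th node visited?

In-order visits the left subtree, then the node, then the right subtree.
At F: go left to E.
  At E: go left to Y.
    At Y: go left to C.
      At C: no left child.
      Visit C.
      At C: go right to G.
        G is a leaf — visit G.
    Visit Y.
    At Y: no right child.
  Visit E.
  At E: go right to W.
    At W: go left to H.
      At H: go left to D.
        D is a leaf — visit D.
      Visit H.
      At H: no right child.
    Visit W.
    At W: no right child.
Visit F.
At F: go right to P.
  At P: go left to R.
    R is a leaf — visit R.
  Visit P.
  At P: go right to K.
    K is a leaf — visit K.
Full in-order sequence: C, G, Y, E, D, H, W, F, R, P, K.

K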